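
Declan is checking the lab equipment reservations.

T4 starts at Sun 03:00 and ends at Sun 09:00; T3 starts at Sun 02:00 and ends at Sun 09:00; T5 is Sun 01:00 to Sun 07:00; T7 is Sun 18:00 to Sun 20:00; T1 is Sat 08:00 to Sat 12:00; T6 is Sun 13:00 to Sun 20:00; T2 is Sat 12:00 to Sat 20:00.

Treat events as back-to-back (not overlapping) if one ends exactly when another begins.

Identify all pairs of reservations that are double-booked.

T3 & T4, T3 & T5, T4 & T5, T6 & T7

Sorted by start: T1, T2, T5, T3, T4, T6, T7.
T2 starts exactly when T1 ends (back-to-back, no overlap); T1 is clear from here.
T5 starts after T2 ends; T2 is clear from here.
T3 starts before T5 ends → T5 and T3 overlap.
T4 starts before T5 ends → T5 and T4 overlap.
T6 starts after T5 ends; T5 is clear from here.
T4 starts before T3 ends → T3 and T4 overlap.
T6 starts after T3 ends; T3 is clear from here.
T6 starts after T4 ends; T4 is clear from here.
T7 starts before T6 ends → T6 and T7 overlap.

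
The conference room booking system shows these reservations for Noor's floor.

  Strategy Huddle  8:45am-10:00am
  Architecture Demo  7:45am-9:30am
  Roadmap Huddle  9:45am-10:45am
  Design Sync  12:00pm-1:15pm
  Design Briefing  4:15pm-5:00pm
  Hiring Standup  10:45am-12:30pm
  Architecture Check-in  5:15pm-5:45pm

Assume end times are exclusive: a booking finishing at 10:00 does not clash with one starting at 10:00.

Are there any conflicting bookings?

Yes

Sorted by start: Architecture Demo, Strategy Huddle, Roadmap Huddle, Hiring Standup, Design Sync, Design Briefing, Architecture Check-in.
Strategy Huddle starts before Architecture Demo ends → Architecture Demo and Strategy Huddle overlap.
That's a conflict, so the schedule is not conflict-free.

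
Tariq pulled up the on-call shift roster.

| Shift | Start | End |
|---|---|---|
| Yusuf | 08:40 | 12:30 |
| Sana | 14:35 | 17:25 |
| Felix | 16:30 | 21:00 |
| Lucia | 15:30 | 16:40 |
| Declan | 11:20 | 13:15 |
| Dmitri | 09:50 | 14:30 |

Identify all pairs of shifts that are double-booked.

Declan & Dmitri, Declan & Yusuf, Dmitri & Yusuf, Felix & Lucia, Felix & Sana, Lucia & Sana

Sorted by start: Yusuf, Dmitri, Declan, Sana, Lucia, Felix.
Dmitri starts before Yusuf ends → Yusuf and Dmitri overlap.
Declan starts before Yusuf ends → Yusuf and Declan overlap.
Sana starts after Yusuf ends — done with Yusuf.
Declan starts before Dmitri ends → Dmitri and Declan overlap.
Sana starts after Dmitri ends — done with Dmitri.
Sana starts after Declan ends — done with Declan.
Lucia starts before Sana ends → Sana and Lucia overlap.
Felix starts before Sana ends → Sana and Felix overlap.
Felix starts before Lucia ends → Lucia and Felix overlap.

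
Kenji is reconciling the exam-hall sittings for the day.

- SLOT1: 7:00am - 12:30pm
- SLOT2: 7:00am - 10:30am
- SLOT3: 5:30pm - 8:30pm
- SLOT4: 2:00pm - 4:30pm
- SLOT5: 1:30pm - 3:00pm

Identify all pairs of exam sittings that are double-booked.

SLOT1 & SLOT2, SLOT4 & SLOT5

Two intervals overlap when each starts before the other ends.
Sorted by start: SLOT1, SLOT2, SLOT5, SLOT4, SLOT3.
SLOT2 starts before SLOT1 ends → SLOT1 and SLOT2 overlap.
SLOT5 starts after SLOT1 ends; SLOT1 is clear from here.
SLOT5 starts after SLOT2 ends; SLOT2 is clear from here.
SLOT4 starts before SLOT5 ends → SLOT5 and SLOT4 overlap.
SLOT3 starts after SLOT5 ends.
SLOT3 starts after SLOT4 ends.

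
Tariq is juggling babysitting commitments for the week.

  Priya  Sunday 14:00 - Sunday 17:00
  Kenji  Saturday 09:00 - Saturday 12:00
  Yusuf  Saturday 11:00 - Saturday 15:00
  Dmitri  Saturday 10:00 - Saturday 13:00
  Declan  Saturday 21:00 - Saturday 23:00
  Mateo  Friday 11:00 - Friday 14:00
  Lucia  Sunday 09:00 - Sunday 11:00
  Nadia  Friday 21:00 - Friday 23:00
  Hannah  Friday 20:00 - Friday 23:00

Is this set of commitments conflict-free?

Sorted by start: Mateo, Hannah, Nadia, Kenji, Dmitri, Yusuf, Declan, Lucia, Priya.
Hannah starts after Mateo ends; Mateo is clear from here.
Nadia starts before Hannah ends → Hannah and Nadia overlap.
That's a conflict, so the schedule is not conflict-free.

No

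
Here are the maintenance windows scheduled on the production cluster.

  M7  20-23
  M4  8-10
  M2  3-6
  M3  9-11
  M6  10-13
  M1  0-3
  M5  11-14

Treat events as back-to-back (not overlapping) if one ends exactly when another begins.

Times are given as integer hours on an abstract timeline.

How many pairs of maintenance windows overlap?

3

Sorted by start: M1, M2, M4, M3, M6, M5, M7.
M2 starts exactly when M1 ends (back-to-back, no overlap) — done with M1.
M4 starts after M2 ends — done with M2.
M3 starts before M4 ends → M4 and M3 overlap.
M6 starts exactly when M4 ends (back-to-back, no overlap) — done with M4.
M6 starts before M3 ends → M3 and M6 overlap.
M5 starts exactly when M3 ends (back-to-back, no overlap) — done with M3.
M5 starts before M6 ends → M6 and M5 overlap.
M7 starts after M6 ends.
M7 starts after M5 ends.
Overlapping pairs: M3 & M4, M3 & M6, M5 & M6 — 3 in total.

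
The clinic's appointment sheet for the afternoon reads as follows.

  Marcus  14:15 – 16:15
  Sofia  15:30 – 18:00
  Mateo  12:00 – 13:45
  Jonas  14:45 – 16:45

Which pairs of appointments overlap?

Two intervals overlap when each starts before the other ends.
Sorted by start: Mateo, Marcus, Jonas, Sofia.
Marcus starts after Mateo ends; Mateo is clear from here.
Jonas starts before Marcus ends → Marcus and Jonas overlap.
Sofia starts before Marcus ends → Marcus and Sofia overlap.
Sofia starts before Jonas ends → Jonas and Sofia overlap.

Jonas & Marcus, Jonas & Sofia, Marcus & Sofia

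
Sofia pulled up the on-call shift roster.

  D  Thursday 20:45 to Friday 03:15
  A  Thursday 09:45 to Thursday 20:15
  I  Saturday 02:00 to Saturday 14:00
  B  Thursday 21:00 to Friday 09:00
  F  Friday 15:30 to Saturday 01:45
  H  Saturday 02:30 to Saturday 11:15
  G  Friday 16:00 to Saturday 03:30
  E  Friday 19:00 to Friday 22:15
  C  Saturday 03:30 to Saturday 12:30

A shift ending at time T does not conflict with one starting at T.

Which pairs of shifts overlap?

B & D, C & H, C & I, E & F, E & G, F & G, G & H, G & I, H & I

Two intervals overlap when each starts before the other ends.
Sorted by start: A, D, B, F, G, E, I, H, C.
D starts after A ends, so nothing later overlaps A either.
B starts before D ends → D and B overlap.
F starts after D ends, so nothing later overlaps D either.
F starts after B ends, so nothing later overlaps B either.
G starts before F ends → F and G overlap.
E starts before F ends → F and E overlap.
I starts after F ends, so nothing later overlaps F either.
E starts before G ends → G and E overlap.
I starts before G ends → G and I overlap.
H starts before G ends → G and H overlap.
C starts exactly when G ends (back-to-back, no overlap).
I starts after E ends, so nothing later overlaps E either.
H starts before I ends → I and H overlap.
C starts before I ends → I and C overlap.
C starts before H ends → H and C overlap.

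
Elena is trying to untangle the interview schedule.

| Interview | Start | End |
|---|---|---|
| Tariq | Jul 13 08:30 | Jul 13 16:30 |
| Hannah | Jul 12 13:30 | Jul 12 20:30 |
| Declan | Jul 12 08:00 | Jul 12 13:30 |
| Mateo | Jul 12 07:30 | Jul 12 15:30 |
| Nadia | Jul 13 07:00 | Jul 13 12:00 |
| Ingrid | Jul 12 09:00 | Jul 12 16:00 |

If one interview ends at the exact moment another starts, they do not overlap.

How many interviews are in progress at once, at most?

3

Walk through starts and ends in time order (an end at T is processed before a start at T):
Jul 12 07:30 start Mateo → 1
Jul 12 08:00 start Declan → 2
Jul 12 09:00 start Ingrid → 3
Jul 12 13:30 end Declan → 2
Jul 12 13:30 start Hannah → 3
Jul 12 15:30 end Mateo → 2
Jul 12 16:00 end Ingrid → 1
Jul 12 20:30 end Hannah → 0
Jul 13 07:00 start Nadia → 1
Jul 13 08:30 start Tariq → 2
Jul 13 12:00 end Nadia → 1
Jul 13 16:30 end Tariq → 0
Peak is 3, at Jul 12 09:00 (Declan, Ingrid, Mateo).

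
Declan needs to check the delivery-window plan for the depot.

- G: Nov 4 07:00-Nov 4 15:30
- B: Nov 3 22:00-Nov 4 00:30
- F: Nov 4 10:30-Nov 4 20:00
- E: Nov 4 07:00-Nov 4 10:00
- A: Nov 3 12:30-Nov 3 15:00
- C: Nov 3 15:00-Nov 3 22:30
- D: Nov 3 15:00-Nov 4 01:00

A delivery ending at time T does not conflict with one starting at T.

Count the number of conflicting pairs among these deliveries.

5

Two intervals overlap when each starts before the other ends.
Sorted by start: A, C, D, B, E, G, F.
C starts exactly when A ends (back-to-back, no overlap), so A has no further overlaps.
D starts before C ends → C and D overlap.
B starts before C ends → C and B overlap.
E starts after C ends, so C has no further overlaps.
B starts before D ends → D and B overlap.
E starts after D ends, so D has no further overlaps.
E starts after B ends, so B has no further overlaps.
G starts before E ends → E and G overlap.
F starts after E ends.
F starts before G ends → G and F overlap.
Overlapping pairs: B & C, B & D, C & D, E & G, F & G — 5 in total.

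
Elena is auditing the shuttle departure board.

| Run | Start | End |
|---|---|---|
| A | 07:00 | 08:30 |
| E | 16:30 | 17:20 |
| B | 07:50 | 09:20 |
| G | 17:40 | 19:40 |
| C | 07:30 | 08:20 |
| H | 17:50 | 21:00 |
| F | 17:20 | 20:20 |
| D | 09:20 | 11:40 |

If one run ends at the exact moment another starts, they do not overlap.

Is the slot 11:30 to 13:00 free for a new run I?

A: ends 08:30 at or before I starts 11:30 → clear.
C: ends 08:20 at or before I starts 11:30 → clear.
B: ends 09:20 at or before I starts 11:30 → clear.
D: starts 09:20 before I ends 13:00, and ends 11:40 after I starts 11:30 → overlap.
E: starts 16:30 at or after I ends 13:00 → clear.
F: starts 17:20 at or after I ends 13:00 → clear.
G: starts 17:40 at or after I ends 13:00 → clear.
H: starts 17:50 at or after I ends 13:00 → clear.
I overlaps D.

No — it overlaps D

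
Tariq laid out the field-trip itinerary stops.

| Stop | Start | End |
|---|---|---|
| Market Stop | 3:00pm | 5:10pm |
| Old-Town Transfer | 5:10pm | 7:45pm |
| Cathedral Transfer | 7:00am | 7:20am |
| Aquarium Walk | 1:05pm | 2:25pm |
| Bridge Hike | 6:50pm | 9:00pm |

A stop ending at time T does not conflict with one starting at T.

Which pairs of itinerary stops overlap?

Sorted by start: Cathedral Transfer, Aquarium Walk, Market Stop, Old-Town Transfer, Bridge Hike.
Aquarium Walk starts after Cathedral Transfer ends, so Cathedral Transfer has no further overlaps.
Market Stop starts after Aquarium Walk ends, so Aquarium Walk has no further overlaps.
Old-Town Transfer starts exactly when Market Stop ends (back-to-back, no overlap), so Market Stop has no further overlaps.
Bridge Hike starts before Old-Town Transfer ends → Old-Town Transfer and Bridge Hike overlap.

Bridge Hike & Old-Town Transfer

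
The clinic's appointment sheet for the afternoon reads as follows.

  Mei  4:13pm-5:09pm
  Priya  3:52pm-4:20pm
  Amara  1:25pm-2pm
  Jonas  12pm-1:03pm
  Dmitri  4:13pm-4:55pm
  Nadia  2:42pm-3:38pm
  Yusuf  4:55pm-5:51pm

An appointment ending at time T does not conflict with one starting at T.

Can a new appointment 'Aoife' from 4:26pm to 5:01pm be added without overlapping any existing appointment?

Jonas: ends 1:03pm at or before Aoife starts 4:26pm → clear.
Amara: ends 2pm at or before Aoife starts 4:26pm → clear.
Nadia: ends 3:38pm at or before Aoife starts 4:26pm → clear.
Priya: ends 4:20pm at or before Aoife starts 4:26pm → clear.
Dmitri: starts 4:13pm before Aoife ends 5:01pm, and ends 4:55pm after Aoife starts 4:26pm → overlap.
Mei: starts 4:13pm before Aoife ends 5:01pm, and ends 5:09pm after Aoife starts 4:26pm → overlap.
Yusuf: starts 4:55pm before Aoife ends 5:01pm, and ends 5:51pm after Aoife starts 4:26pm → overlap.
Aoife overlaps Yusuf, Dmitri, Mei.

No — it overlaps Dmitri, Mei, Yusuf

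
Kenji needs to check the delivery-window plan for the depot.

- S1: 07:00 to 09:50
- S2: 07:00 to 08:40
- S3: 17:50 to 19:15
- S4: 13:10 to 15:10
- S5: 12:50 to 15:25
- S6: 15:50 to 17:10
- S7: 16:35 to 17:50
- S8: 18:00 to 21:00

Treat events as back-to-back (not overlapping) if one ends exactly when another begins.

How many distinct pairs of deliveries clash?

4

Check each pair: they overlap iff neither finishes before the other starts.
Sorted by start: S1, S2, S5, S4, S6, S7, S3, S8.
S2 starts before S1 ends → S1 and S2 overlap.
S5 starts after S1 ends; S1 is clear from here.
S5 starts after S2 ends; S2 is clear from here.
S4 starts before S5 ends → S5 and S4 overlap.
S6 starts after S5 ends; S5 is clear from here.
S6 starts after S4 ends; S4 is clear from here.
S7 starts before S6 ends → S6 and S7 overlap.
S3 starts after S6 ends; S6 is clear from here.
S3 starts exactly when S7 ends (back-to-back, no overlap); S7 is clear from here.
S8 starts before S3 ends → S3 and S8 overlap.
Overlapping pairs: S1 & S2, S3 & S8, S4 & S5, S6 & S7 — 4 in total.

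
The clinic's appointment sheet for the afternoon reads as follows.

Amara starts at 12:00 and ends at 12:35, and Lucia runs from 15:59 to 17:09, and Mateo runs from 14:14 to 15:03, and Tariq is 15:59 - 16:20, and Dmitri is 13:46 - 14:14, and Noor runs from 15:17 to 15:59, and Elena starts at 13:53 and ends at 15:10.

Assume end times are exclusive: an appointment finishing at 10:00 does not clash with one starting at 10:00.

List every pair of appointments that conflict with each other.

Sorted by start: Amara, Dmitri, Elena, Mateo, Noor, Lucia, Tariq.
Dmitri starts after Amara ends, so Amara has no further overlaps.
Elena starts before Dmitri ends → Dmitri and Elena overlap.
Mateo starts exactly when Dmitri ends (back-to-back, no overlap), so Dmitri has no further overlaps.
Mateo starts before Elena ends → Elena and Mateo overlap.
Noor starts after Elena ends, so Elena has no further overlaps.
Noor starts after Mateo ends, so Mateo has no further overlaps.
Lucia starts exactly when Noor ends (back-to-back, no overlap), so Noor has no further overlaps.
Tariq starts before Lucia ends → Lucia and Tariq overlap.

Dmitri & Elena, Elena & Mateo, Lucia & Tariq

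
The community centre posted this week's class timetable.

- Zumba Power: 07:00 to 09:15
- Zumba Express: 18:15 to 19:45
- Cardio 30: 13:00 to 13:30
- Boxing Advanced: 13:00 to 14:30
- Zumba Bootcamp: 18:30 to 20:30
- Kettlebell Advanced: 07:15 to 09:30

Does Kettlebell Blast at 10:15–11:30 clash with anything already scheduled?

Zumba Power: ends 09:15 at or before Kettlebell Blast starts 10:15 → clear.
Kettlebell Advanced: ends 09:30 at or before Kettlebell Blast starts 10:15 → clear.
Cardio 30: starts 13:00 at or after Kettlebell Blast ends 11:30 → clear.
Boxing Advanced: starts 13:00 at or after Kettlebell Blast ends 11:30 → clear.
Zumba Express: starts 18:15 at or after Kettlebell Blast ends 11:30 → clear.
Zumba Bootcamp: starts 18:30 at or after Kettlebell Blast ends 11:30 → clear.

No — it doesn't clash with anything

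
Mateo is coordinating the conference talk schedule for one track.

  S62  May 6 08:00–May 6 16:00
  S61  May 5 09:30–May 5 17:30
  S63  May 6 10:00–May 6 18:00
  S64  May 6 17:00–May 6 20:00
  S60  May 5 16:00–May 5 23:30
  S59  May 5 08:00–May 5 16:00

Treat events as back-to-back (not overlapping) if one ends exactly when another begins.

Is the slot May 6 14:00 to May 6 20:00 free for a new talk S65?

S59: ends May 5 16:00 at or before S65 starts May 6 14:00 → clear.
S61: ends May 5 17:30 at or before S65 starts May 6 14:00 → clear.
S60: ends May 5 23:30 at or before S65 starts May 6 14:00 → clear.
S62: starts May 6 08:00 before S65 ends May 6 20:00, and ends May 6 16:00 after S65 starts May 6 14:00 → overlap.
S63: starts May 6 10:00 before S65 ends May 6 20:00, and ends May 6 18:00 after S65 starts May 6 14:00 → overlap.
S64: starts May 6 17:00 before S65 ends May 6 20:00, and ends May 6 20:00 after S65 starts May 6 14:00 → overlap.
S65 overlaps S62, S63, S64.

No — it overlaps S62, S63, S64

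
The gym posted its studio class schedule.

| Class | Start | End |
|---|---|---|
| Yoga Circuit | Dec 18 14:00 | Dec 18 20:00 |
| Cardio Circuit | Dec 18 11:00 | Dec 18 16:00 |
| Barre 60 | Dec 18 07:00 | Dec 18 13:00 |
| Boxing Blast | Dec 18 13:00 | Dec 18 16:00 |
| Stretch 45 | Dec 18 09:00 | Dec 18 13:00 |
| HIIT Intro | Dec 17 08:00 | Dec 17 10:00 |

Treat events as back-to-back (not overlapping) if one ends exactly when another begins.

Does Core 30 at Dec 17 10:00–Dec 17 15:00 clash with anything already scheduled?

HIIT Intro: ends Dec 17 10:00 at or before Core 30 starts Dec 17 10:00 → clear.
Barre 60: starts Dec 18 07:00 at or after Core 30 ends Dec 17 15:00 → clear.
Stretch 45: starts Dec 18 09:00 at or after Core 30 ends Dec 17 15:00 → clear.
Cardio Circuit: starts Dec 18 11:00 at or after Core 30 ends Dec 17 15:00 → clear.
Boxing Blast: starts Dec 18 13:00 at or after Core 30 ends Dec 17 15:00 → clear.
Yoga Circuit: starts Dec 18 14:00 at or after Core 30 ends Dec 17 15:00 → clear.

No — it doesn't clash with anything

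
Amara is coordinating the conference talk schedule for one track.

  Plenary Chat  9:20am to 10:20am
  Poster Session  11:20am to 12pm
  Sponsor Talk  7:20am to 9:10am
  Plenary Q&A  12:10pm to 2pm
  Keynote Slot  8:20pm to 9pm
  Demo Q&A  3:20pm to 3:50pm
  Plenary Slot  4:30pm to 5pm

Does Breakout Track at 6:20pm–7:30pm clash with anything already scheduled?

Sponsor Talk: ends 9:10am at or before Breakout Track starts 6:20pm → clear.
Plenary Chat: ends 10:20am at or before Breakout Track starts 6:20pm → clear.
Poster Session: ends 12pm at or before Breakout Track starts 6:20pm → clear.
Plenary Q&A: ends 2pm at or before Breakout Track starts 6:20pm → clear.
Demo Q&A: ends 3:50pm at or before Breakout Track starts 6:20pm → clear.
Plenary Slot: ends 5pm at or before Breakout Track starts 6:20pm → clear.
Keynote Slot: starts 8:20pm at or after Breakout Track ends 7:30pm → clear.

No — it doesn't clash with anything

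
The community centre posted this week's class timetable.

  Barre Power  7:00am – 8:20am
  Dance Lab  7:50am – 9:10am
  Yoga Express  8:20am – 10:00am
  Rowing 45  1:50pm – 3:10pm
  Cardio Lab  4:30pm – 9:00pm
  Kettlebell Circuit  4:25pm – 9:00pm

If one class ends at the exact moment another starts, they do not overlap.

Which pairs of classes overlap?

Sorted by start: Barre Power, Dance Lab, Yoga Express, Rowing 45, Kettlebell Circuit, Cardio Lab.
Dance Lab starts before Barre Power ends → Barre Power and Dance Lab overlap.
Yoga Express starts exactly when Barre Power ends (back-to-back, no overlap) — done with Barre Power.
Yoga Express starts before Dance Lab ends → Dance Lab and Yoga Express overlap.
Rowing 45 starts after Dance Lab ends — done with Dance Lab.
Rowing 45 starts after Yoga Express ends — done with Yoga Express.
Kettlebell Circuit starts after Rowing 45 ends — done with Rowing 45.
Cardio Lab starts before Kettlebell Circuit ends → Kettlebell Circuit and Cardio Lab overlap.

Barre Power & Dance Lab, Cardio Lab & Kettlebell Circuit, Dance Lab & Yoga Express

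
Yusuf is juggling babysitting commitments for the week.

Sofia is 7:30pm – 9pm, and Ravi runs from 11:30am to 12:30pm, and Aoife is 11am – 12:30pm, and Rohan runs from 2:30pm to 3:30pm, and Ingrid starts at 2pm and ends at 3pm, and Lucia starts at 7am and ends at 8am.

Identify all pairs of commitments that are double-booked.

Sorted by start: Lucia, Aoife, Ravi, Ingrid, Rohan, Sofia.
Aoife starts after Lucia ends, so nothing later overlaps Lucia either.
Ravi starts before Aoife ends → Aoife and Ravi overlap.
Ingrid starts after Aoife ends, so nothing later overlaps Aoife either.
Ingrid starts after Ravi ends, so nothing later overlaps Ravi either.
Rohan starts before Ingrid ends → Ingrid and Rohan overlap.
Sofia starts after Ingrid ends.
Sofia starts after Rohan ends.

Aoife & Ravi, Ingrid & Rohan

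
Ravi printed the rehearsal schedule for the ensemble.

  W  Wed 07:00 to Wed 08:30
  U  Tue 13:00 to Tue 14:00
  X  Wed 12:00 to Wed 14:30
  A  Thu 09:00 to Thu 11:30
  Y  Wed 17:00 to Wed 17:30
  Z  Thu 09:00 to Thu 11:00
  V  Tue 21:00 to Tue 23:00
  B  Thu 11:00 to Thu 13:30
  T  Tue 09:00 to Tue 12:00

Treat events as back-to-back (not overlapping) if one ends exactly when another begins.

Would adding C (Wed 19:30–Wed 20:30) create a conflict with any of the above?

T: ends Tue 12:00 at or before C starts Wed 19:30 → clear.
U: ends Tue 14:00 at or before C starts Wed 19:30 → clear.
V: ends Tue 23:00 at or before C starts Wed 19:30 → clear.
W: ends Wed 08:30 at or before C starts Wed 19:30 → clear.
X: ends Wed 14:30 at or before C starts Wed 19:30 → clear.
Y: ends Wed 17:30 at or before C starts Wed 19:30 → clear.
Z: starts Thu 09:00 at or after C ends Wed 20:30 → clear.
A: starts Thu 09:00 at or after C ends Wed 20:30 → clear.
B: starts Thu 11:00 at or after C ends Wed 20:30 → clear.

No — it doesn't clash with anything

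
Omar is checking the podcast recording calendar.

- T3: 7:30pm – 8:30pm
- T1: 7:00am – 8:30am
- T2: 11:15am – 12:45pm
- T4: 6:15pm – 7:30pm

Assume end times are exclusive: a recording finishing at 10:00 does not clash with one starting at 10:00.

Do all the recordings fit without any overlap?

Yes

Two intervals overlap when each starts before the other ends.
Sorted by start: T1, T2, T4, T3.
T2 starts after T1 ends, so nothing later overlaps T1 either.
T4 starts after T2 ends, so nothing later overlaps T2 either.
T3 starts exactly when T4 ends (back-to-back, no overlap).
Every pair is clear; the schedule has no overlaps.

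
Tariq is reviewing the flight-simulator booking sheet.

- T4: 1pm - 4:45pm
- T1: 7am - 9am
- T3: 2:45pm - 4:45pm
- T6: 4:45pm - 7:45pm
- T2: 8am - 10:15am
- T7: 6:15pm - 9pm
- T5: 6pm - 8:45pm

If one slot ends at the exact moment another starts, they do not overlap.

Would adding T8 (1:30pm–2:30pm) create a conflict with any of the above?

Yes — it overlaps T4

T1: ends 9am at or before T8 starts 1:30pm → clear.
T2: ends 10:15am at or before T8 starts 1:30pm → clear.
T4: starts 1pm before T8 ends 2:30pm, and ends 4:45pm after T8 starts 1:30pm → overlap.
T3: starts 2:45pm at or after T8 ends 2:30pm → clear.
T6: starts 4:45pm at or after T8 ends 2:30pm → clear.
T5: starts 6pm at or after T8 ends 2:30pm → clear.
T7: starts 6:15pm at or after T8 ends 2:30pm → clear.
T8 overlaps T4.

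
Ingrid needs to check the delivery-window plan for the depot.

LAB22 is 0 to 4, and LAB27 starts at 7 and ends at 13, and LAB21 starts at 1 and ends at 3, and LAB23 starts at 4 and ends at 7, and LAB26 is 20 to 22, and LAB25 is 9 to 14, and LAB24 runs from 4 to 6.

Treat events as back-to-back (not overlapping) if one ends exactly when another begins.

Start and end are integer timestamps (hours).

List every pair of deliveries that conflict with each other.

Two intervals overlap when each starts before the other ends.
Sorted by start: LAB22, LAB21, LAB23, LAB24, LAB27, LAB25, LAB26.
LAB21 starts before LAB22 ends → LAB22 and LAB21 overlap.
LAB23 starts exactly when LAB22 ends (back-to-back, no overlap); LAB22 is clear from here.
LAB23 starts after LAB21 ends; LAB21 is clear from here.
LAB24 starts before LAB23 ends → LAB23 and LAB24 overlap.
LAB27 starts exactly when LAB23 ends (back-to-back, no overlap); LAB23 is clear from here.
LAB27 starts after LAB24 ends; LAB24 is clear from here.
LAB25 starts before LAB27 ends → LAB27 and LAB25 overlap.
LAB26 starts after LAB27 ends.
LAB26 starts after LAB25 ends.

LAB21 & LAB22, LAB23 & LAB24, LAB25 & LAB27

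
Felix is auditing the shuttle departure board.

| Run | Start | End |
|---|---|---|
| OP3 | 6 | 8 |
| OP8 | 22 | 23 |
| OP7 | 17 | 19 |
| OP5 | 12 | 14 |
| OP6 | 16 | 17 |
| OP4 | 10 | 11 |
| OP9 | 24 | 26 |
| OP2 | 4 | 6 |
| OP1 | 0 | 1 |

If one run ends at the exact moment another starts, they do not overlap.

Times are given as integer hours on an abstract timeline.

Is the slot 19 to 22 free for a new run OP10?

OP1: ends 1 at or before OP10 starts 19 → clear.
OP2: ends 6 at or before OP10 starts 19 → clear.
OP3: ends 8 at or before OP10 starts 19 → clear.
OP4: ends 11 at or before OP10 starts 19 → clear.
OP5: ends 14 at or before OP10 starts 19 → clear.
OP6: ends 17 at or before OP10 starts 19 → clear.
OP7: ends 19 at or before OP10 starts 19 → clear.
OP8: starts 22 at or after OP10 ends 22 → clear.
OP9: starts 24 at or after OP10 ends 22 → clear.

Yes — the slot is free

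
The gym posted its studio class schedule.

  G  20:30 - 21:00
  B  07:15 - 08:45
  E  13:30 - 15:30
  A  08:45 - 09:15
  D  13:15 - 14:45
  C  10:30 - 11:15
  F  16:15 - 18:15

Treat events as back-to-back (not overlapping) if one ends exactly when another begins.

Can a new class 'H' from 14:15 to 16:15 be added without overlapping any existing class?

No — it overlaps D, E

B: ends 08:45 at or before H starts 14:15 → clear.
A: ends 09:15 at or before H starts 14:15 → clear.
C: ends 11:15 at or before H starts 14:15 → clear.
D: starts 13:15 before H ends 16:15, and ends 14:45 after H starts 14:15 → overlap.
E: starts 13:30 before H ends 16:15, and ends 15:30 after H starts 14:15 → overlap.
F: starts 16:15 at or after H ends 16:15 → clear.
G: starts 20:30 at or after H ends 16:15 → clear.
H overlaps D, E.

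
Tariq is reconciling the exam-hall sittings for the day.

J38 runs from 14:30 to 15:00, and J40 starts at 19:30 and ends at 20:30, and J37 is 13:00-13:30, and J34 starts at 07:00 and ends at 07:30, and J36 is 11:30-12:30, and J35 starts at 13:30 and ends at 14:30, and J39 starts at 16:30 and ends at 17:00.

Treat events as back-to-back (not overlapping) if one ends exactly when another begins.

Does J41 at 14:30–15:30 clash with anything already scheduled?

J34: ends 07:30 at or before J41 starts 14:30 → clear.
J36: ends 12:30 at or before J41 starts 14:30 → clear.
J37: ends 13:30 at or before J41 starts 14:30 → clear.
J35: ends 14:30 at or before J41 starts 14:30 → clear.
J38: starts 14:30 before J41 ends 15:30, and ends 15:00 after J41 starts 14:30 → overlap.
J39: starts 16:30 at or after J41 ends 15:30 → clear.
J40: starts 19:30 at or after J41 ends 15:30 → clear.
J41 overlaps J38.

Yes — it overlaps J38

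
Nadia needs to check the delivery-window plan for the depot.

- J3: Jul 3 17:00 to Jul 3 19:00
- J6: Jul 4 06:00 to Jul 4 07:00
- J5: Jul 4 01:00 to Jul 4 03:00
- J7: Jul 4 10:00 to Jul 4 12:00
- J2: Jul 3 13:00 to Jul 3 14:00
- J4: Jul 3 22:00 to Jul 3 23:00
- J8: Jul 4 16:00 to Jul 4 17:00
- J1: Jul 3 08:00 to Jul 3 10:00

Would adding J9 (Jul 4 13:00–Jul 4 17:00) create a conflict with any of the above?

J1: ends Jul 3 10:00 at or before J9 starts Jul 4 13:00 → clear.
J2: ends Jul 3 14:00 at or before J9 starts Jul 4 13:00 → clear.
J3: ends Jul 3 19:00 at or before J9 starts Jul 4 13:00 → clear.
J4: ends Jul 3 23:00 at or before J9 starts Jul 4 13:00 → clear.
J5: ends Jul 4 03:00 at or before J9 starts Jul 4 13:00 → clear.
J6: ends Jul 4 07:00 at or before J9 starts Jul 4 13:00 → clear.
J7: ends Jul 4 12:00 at or before J9 starts Jul 4 13:00 → clear.
J8: starts Jul 4 16:00 before J9 ends Jul 4 17:00, and ends Jul 4 17:00 after J9 starts Jul 4 13:00 → overlap.
J9 overlaps J8.

Yes — it overlaps J8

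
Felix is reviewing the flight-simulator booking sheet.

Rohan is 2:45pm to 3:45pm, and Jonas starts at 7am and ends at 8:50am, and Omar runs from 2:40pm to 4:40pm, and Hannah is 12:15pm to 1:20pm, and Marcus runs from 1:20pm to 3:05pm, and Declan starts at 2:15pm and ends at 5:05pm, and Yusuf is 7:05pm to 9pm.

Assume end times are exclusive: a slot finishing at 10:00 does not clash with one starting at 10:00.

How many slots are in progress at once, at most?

4

Walk through starts and ends in time order (an end at T is processed before a start at T):
7am start Jonas → 1
8:50am end Jonas → 0
12:15pm start Hannah → 1
1:20pm end Hannah → 0
1:20pm start Marcus → 1
2:15pm start Declan → 2
2:40pm start Omar → 3
2:45pm start Rohan → 4
3:05pm end Marcus → 3
3:45pm end Rohan → 2
4:40pm end Omar → 1
5:05pm end Declan → 0
7:05pm start Yusuf → 1
9pm end Yusuf → 0
Peak is 4, at 2:45pm (Declan, Marcus, Omar, Rohan).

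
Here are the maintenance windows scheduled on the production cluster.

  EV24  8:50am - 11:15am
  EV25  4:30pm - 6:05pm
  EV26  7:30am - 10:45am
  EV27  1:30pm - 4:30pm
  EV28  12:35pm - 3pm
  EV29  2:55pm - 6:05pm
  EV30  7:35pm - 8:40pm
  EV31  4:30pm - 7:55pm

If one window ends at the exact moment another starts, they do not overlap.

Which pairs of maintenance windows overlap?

Two intervals overlap when each starts before the other ends.
Sorted by start: EV26, EV24, EV28, EV27, EV29, EV25, EV31, EV30.
EV24 starts before EV26 ends → EV26 and EV24 overlap.
EV28 starts after EV26 ends — done with EV26.
EV28 starts after EV24 ends — done with EV24.
EV27 starts before EV28 ends → EV28 and EV27 overlap.
EV29 starts before EV28 ends → EV28 and EV29 overlap.
EV25 starts after EV28 ends — done with EV28.
EV29 starts before EV27 ends → EV27 and EV29 overlap.
EV25 starts exactly when EV27 ends (back-to-back, no overlap) — done with EV27.
EV25 starts before EV29 ends → EV29 and EV25 overlap.
EV31 starts before EV29 ends → EV29 and EV31 overlap.
EV30 starts after EV29 ends.
EV31 starts before EV25 ends → EV25 and EV31 overlap.
EV30 starts after EV25 ends.
EV30 starts before EV31 ends → EV31 and EV30 overlap.

EV24 & EV26, EV25 & EV29, EV25 & EV31, EV27 & EV28, EV27 & EV29, EV28 & EV29, EV29 & EV31, EV30 & EV31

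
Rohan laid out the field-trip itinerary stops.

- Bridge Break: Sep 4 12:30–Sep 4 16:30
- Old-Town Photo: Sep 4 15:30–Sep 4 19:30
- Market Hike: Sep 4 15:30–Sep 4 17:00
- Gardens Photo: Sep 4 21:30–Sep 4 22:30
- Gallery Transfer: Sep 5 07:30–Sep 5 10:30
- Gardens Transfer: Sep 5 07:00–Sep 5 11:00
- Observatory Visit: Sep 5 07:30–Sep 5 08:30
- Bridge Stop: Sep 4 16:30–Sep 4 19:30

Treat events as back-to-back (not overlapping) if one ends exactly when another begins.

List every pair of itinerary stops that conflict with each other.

Check each pair: they overlap iff neither finishes before the other starts.
Sorted by start: Bridge Break, Old-Town Photo, Market Hike, Bridge Stop, Gardens Photo, Gardens Transfer, Gallery Transfer, Observatory Visit.
Old-Town Photo starts before Bridge Break ends → Bridge Break and Old-Town Photo overlap.
Market Hike starts before Bridge Break ends → Bridge Break and Market Hike overlap.
Bridge Stop starts exactly when Bridge Break ends (back-to-back, no overlap); Bridge Break is clear from here.
Market Hike starts before Old-Town Photo ends → Old-Town Photo and Market Hike overlap.
Bridge Stop starts before Old-Town Photo ends → Old-Town Photo and Bridge Stop overlap.
Gardens Photo starts after Old-Town Photo ends; Old-Town Photo is clear from here.
Bridge Stop starts before Market Hike ends → Market Hike and Bridge Stop overlap.
Gardens Photo starts after Market Hike ends; Market Hike is clear from here.
Gardens Photo starts after Bridge Stop ends; Bridge Stop is clear from here.
Gardens Transfer starts after Gardens Photo ends; Gardens Photo is clear from here.
Gallery Transfer starts before Gardens Transfer ends → Gardens Transfer and Gallery Transfer overlap.
Observatory Visit starts before Gardens Transfer ends → Gardens Transfer and Observatory Visit overlap.
Observatory Visit starts before Gallery Transfer ends → Gallery Transfer and Observatory Visit overlap.

Bridge Break & Market Hike, Bridge Break & Old-Town Photo, Bridge Stop & Market Hike, Bridge Stop & Old-Town Photo, Gallery Transfer & Gardens Transfer, Gallery Transfer & Observatory Visit, Gardens Transfer & Observatory Visit, Market Hike & Old-Town Photo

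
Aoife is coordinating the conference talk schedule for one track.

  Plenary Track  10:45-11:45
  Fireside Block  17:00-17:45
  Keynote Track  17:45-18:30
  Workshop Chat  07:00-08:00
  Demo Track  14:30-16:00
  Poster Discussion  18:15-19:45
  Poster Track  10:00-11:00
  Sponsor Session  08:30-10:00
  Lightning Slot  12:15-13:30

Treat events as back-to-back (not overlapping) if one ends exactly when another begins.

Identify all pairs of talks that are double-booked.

Keynote Track & Poster Discussion, Plenary Track & Poster Track

Two intervals overlap when each starts before the other ends.
Sorted by start: Workshop Chat, Sponsor Session, Poster Track, Plenary Track, Lightning Slot, Demo Track, Fireside Block, Keynote Track, Poster Discussion.
Sponsor Session starts after Workshop Chat ends — done with Workshop Chat.
Poster Track starts exactly when Sponsor Session ends (back-to-back, no overlap) — done with Sponsor Session.
Plenary Track starts before Poster Track ends → Poster Track and Plenary Track overlap.
Lightning Slot starts after Poster Track ends — done with Poster Track.
Lightning Slot starts after Plenary Track ends — done with Plenary Track.
Demo Track starts after Lightning Slot ends — done with Lightning Slot.
Fireside Block starts after Demo Track ends — done with Demo Track.
Keynote Track starts exactly when Fireside Block ends (back-to-back, no overlap) — done with Fireside Block.
Poster Discussion starts before Keynote Track ends → Keynote Track and Poster Discussion overlap.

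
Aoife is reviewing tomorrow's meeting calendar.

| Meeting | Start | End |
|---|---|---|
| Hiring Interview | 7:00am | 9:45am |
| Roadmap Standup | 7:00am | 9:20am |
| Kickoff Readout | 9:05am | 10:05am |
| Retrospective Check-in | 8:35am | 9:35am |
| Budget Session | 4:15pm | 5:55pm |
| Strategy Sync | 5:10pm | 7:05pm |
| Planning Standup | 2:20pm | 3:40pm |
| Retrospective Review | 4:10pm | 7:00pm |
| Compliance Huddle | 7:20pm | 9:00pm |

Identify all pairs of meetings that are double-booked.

Budget Session & Retrospective Review, Budget Session & Strategy Sync, Hiring Interview & Kickoff Readout, Hiring Interview & Retrospective Check-in, Hiring Interview & Roadmap Standup, Kickoff Readout & Retrospective Check-in, Kickoff Readout & Roadmap Standup, Retrospective Check-in & Roadmap Standup, Retrospective Review & Strategy Sync

Check each pair: they overlap iff neither finishes before the other starts.
Sorted by start: Hiring Interview, Roadmap Standup, Retrospective Check-in, Kickoff Readout, Planning Standup, Retrospective Review, Budget Session, Strategy Sync, Compliance Huddle.
Roadmap Standup starts before Hiring Interview ends → Hiring Interview and Roadmap Standup overlap.
Retrospective Check-in starts before Hiring Interview ends → Hiring Interview and Retrospective Check-in overlap.
Kickoff Readout starts before Hiring Interview ends → Hiring Interview and Kickoff Readout overlap.
Planning Standup starts after Hiring Interview ends — done with Hiring Interview.
Retrospective Check-in starts before Roadmap Standup ends → Roadmap Standup and Retrospective Check-in overlap.
Kickoff Readout starts before Roadmap Standup ends → Roadmap Standup and Kickoff Readout overlap.
Planning Standup starts after Roadmap Standup ends — done with Roadmap Standup.
Kickoff Readout starts before Retrospective Check-in ends → Retrospective Check-in and Kickoff Readout overlap.
Planning Standup starts after Retrospective Check-in ends — done with Retrospective Check-in.
Planning Standup starts after Kickoff Readout ends — done with Kickoff Readout.
Retrospective Review starts after Planning Standup ends — done with Planning Standup.
Budget Session starts before Retrospective Review ends → Retrospective Review and Budget Session overlap.
Strategy Sync starts before Retrospective Review ends → Retrospective Review and Strategy Sync overlap.
Compliance Huddle starts after Retrospective Review ends.
Strategy Sync starts before Budget Session ends → Budget Session and Strategy Sync overlap.
Compliance Huddle starts after Budget Session ends.
Compliance Huddle starts after Strategy Sync ends.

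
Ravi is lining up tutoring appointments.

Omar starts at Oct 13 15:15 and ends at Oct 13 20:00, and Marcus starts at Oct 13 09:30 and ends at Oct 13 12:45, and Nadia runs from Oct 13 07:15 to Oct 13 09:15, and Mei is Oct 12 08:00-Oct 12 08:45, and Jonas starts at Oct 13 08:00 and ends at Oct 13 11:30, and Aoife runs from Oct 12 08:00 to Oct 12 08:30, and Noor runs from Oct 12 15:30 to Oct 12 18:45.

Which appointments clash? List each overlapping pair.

Aoife & Mei, Jonas & Marcus, Jonas & Nadia

Sorted by start: Mei, Aoife, Noor, Nadia, Jonas, Marcus, Omar.
Aoife starts before Mei ends → Mei and Aoife overlap.
Noor starts after Mei ends, so Mei has no further overlaps.
Noor starts after Aoife ends, so Aoife has no further overlaps.
Nadia starts after Noor ends, so Noor has no further overlaps.
Jonas starts before Nadia ends → Nadia and Jonas overlap.
Marcus starts after Nadia ends, so Nadia has no further overlaps.
Marcus starts before Jonas ends → Jonas and Marcus overlap.
Omar starts after Jonas ends.
Omar starts after Marcus ends.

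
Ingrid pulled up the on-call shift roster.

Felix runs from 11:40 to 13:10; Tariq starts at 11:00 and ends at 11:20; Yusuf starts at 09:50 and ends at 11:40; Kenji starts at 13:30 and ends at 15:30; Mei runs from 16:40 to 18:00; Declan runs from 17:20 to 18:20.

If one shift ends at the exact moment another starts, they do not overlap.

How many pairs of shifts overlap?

Sorted by start: Yusuf, Tariq, Felix, Kenji, Mei, Declan.
Tariq starts before Yusuf ends → Yusuf and Tariq overlap.
Felix starts exactly when Yusuf ends (back-to-back, no overlap), so nothing later overlaps Yusuf either.
Felix starts after Tariq ends, so nothing later overlaps Tariq either.
Kenji starts after Felix ends, so nothing later overlaps Felix either.
Mei starts after Kenji ends, so nothing later overlaps Kenji either.
Declan starts before Mei ends → Mei and Declan overlap.
Overlapping pairs: Declan & Mei, Tariq & Yusuf — 2 in total.

2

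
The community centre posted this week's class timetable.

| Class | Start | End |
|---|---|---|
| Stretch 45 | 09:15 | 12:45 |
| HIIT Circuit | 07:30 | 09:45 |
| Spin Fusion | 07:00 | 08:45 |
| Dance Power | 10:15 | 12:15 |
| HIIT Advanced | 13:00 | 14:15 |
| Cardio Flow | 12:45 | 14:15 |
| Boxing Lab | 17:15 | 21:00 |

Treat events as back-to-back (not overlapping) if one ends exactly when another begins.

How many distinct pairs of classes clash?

Check each pair: they overlap iff neither finishes before the other starts.
Sorted by start: Spin Fusion, HIIT Circuit, Stretch 45, Dance Power, Cardio Flow, HIIT Advanced, Boxing Lab.
HIIT Circuit starts before Spin Fusion ends → Spin Fusion and HIIT Circuit overlap.
Stretch 45 starts after Spin Fusion ends — done with Spin Fusion.
Stretch 45 starts before HIIT Circuit ends → HIIT Circuit and Stretch 45 overlap.
Dance Power starts after HIIT Circuit ends — done with HIIT Circuit.
Dance Power starts before Stretch 45 ends → Stretch 45 and Dance Power overlap.
Cardio Flow starts exactly when Stretch 45 ends (back-to-back, no overlap) — done with Stretch 45.
Cardio Flow starts after Dance Power ends — done with Dance Power.
HIIT Advanced starts before Cardio Flow ends → Cardio Flow and HIIT Advanced overlap.
Boxing Lab starts after Cardio Flow ends.
Boxing Lab starts after HIIT Advanced ends.
Overlapping pairs: Cardio Flow & HIIT Advanced, Dance Power & Stretch 45, HIIT Circuit & Spin Fusion, HIIT Circuit & Stretch 45 — 4 in total.

4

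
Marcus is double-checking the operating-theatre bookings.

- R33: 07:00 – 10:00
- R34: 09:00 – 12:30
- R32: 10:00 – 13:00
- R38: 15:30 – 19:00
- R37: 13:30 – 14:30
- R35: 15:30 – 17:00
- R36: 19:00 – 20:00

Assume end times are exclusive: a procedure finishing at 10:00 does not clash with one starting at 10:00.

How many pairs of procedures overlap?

3

Sorted by start: R33, R34, R32, R37, R35, R38, R36.
R34 starts before R33 ends → R33 and R34 overlap.
R32 starts exactly when R33 ends (back-to-back, no overlap); R33 is clear from here.
R32 starts before R34 ends → R34 and R32 overlap.
R37 starts after R34 ends; R34 is clear from here.
R37 starts after R32 ends; R32 is clear from here.
R35 starts after R37 ends; R37 is clear from here.
R38 starts before R35 ends → R35 and R38 overlap.
R36 starts after R35 ends.
R36 starts exactly when R38 ends (back-to-back, no overlap).
Overlapping pairs: R32 & R34, R33 & R34, R35 & R38 — 3 in total.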